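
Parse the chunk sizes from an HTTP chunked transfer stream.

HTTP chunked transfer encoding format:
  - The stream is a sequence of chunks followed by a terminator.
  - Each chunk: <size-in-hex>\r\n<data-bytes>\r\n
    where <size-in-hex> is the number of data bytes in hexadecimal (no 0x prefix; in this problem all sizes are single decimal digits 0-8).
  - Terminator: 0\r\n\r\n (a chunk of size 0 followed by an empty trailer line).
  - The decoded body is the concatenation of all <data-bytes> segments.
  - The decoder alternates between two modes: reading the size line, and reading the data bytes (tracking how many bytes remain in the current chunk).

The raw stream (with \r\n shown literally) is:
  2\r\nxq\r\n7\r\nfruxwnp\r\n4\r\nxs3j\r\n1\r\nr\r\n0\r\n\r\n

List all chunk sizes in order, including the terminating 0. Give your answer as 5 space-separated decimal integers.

Chunk 1: stream[0..1]='2' size=0x2=2, data at stream[3..5]='xq' -> body[0..2], body so far='xq'
Chunk 2: stream[7..8]='7' size=0x7=7, data at stream[10..17]='fruxwnp' -> body[2..9], body so far='xqfruxwnp'
Chunk 3: stream[19..20]='4' size=0x4=4, data at stream[22..26]='xs3j' -> body[9..13], body so far='xqfruxwnpxs3j'
Chunk 4: stream[28..29]='1' size=0x1=1, data at stream[31..32]='r' -> body[13..14], body so far='xqfruxwnpxs3jr'
Chunk 5: stream[34..35]='0' size=0 (terminator). Final body='xqfruxwnpxs3jr' (14 bytes)

Answer: 2 7 4 1 0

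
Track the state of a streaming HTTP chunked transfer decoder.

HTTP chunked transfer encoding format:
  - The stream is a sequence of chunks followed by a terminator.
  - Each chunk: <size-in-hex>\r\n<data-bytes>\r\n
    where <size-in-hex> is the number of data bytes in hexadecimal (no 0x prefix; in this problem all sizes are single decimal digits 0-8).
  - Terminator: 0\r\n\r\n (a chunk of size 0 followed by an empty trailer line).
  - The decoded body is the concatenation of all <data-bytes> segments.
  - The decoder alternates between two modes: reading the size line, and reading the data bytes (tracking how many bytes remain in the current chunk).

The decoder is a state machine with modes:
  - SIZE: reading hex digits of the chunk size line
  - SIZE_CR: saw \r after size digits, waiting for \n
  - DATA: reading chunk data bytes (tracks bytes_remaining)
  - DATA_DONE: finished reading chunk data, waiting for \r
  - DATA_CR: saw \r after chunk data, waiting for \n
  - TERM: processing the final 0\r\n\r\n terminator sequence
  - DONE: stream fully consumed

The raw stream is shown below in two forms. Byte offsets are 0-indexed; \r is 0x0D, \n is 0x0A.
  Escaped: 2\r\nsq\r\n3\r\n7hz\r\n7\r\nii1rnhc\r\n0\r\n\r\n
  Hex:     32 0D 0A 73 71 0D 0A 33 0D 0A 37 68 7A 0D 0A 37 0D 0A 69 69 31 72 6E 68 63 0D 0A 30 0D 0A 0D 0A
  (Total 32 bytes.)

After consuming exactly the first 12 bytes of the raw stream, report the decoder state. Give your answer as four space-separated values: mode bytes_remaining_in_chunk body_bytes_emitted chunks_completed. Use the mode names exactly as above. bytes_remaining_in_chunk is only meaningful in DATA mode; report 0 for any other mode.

Byte 0 = '2': mode=SIZE remaining=0 emitted=0 chunks_done=0
Byte 1 = 0x0D: mode=SIZE_CR remaining=0 emitted=0 chunks_done=0
Byte 2 = 0x0A: mode=DATA remaining=2 emitted=0 chunks_done=0
Byte 3 = 's': mode=DATA remaining=1 emitted=1 chunks_done=0
Byte 4 = 'q': mode=DATA_DONE remaining=0 emitted=2 chunks_done=0
Byte 5 = 0x0D: mode=DATA_CR remaining=0 emitted=2 chunks_done=0
Byte 6 = 0x0A: mode=SIZE remaining=0 emitted=2 chunks_done=1
Byte 7 = '3': mode=SIZE remaining=0 emitted=2 chunks_done=1
Byte 8 = 0x0D: mode=SIZE_CR remaining=0 emitted=2 chunks_done=1
Byte 9 = 0x0A: mode=DATA remaining=3 emitted=2 chunks_done=1
Byte 10 = '7': mode=DATA remaining=2 emitted=3 chunks_done=1
Byte 11 = 'h': mode=DATA remaining=1 emitted=4 chunks_done=1

Answer: DATA 1 4 1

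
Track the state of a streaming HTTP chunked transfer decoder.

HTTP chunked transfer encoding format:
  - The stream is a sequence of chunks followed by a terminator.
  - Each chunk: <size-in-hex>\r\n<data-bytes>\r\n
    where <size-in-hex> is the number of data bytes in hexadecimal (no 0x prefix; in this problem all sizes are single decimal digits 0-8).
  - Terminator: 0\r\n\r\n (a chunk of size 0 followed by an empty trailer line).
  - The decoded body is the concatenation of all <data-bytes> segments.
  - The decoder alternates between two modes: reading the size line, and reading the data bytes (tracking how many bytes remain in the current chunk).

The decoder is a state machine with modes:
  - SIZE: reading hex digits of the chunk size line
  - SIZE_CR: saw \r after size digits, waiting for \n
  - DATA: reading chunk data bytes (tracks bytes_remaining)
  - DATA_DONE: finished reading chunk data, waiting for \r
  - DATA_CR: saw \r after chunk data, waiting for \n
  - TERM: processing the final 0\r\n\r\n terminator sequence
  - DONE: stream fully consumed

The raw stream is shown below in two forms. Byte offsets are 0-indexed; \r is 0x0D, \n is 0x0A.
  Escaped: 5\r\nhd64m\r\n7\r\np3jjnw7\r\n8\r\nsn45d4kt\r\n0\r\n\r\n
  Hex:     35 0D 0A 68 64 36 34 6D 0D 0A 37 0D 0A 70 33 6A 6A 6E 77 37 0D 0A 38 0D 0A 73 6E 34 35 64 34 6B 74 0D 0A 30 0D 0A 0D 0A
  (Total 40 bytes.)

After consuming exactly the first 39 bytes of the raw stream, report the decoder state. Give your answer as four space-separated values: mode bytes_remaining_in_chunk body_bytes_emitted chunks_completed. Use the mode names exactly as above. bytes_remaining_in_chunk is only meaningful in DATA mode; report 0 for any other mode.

Byte 0 = '5': mode=SIZE remaining=0 emitted=0 chunks_done=0
Byte 1 = 0x0D: mode=SIZE_CR remaining=0 emitted=0 chunks_done=0
Byte 2 = 0x0A: mode=DATA remaining=5 emitted=0 chunks_done=0
Byte 3 = 'h': mode=DATA remaining=4 emitted=1 chunks_done=0
Byte 4 = 'd': mode=DATA remaining=3 emitted=2 chunks_done=0
Byte 5 = '6': mode=DATA remaining=2 emitted=3 chunks_done=0
Byte 6 = '4': mode=DATA remaining=1 emitted=4 chunks_done=0
Byte 7 = 'm': mode=DATA_DONE remaining=0 emitted=5 chunks_done=0
Byte 8 = 0x0D: mode=DATA_CR remaining=0 emitted=5 chunks_done=0
Byte 9 = 0x0A: mode=SIZE remaining=0 emitted=5 chunks_done=1
Byte 10 = '7': mode=SIZE remaining=0 emitted=5 chunks_done=1
Byte 11 = 0x0D: mode=SIZE_CR remaining=0 emitted=5 chunks_done=1
Byte 12 = 0x0A: mode=DATA remaining=7 emitted=5 chunks_done=1
Byte 13 = 'p': mode=DATA remaining=6 emitted=6 chunks_done=1
Byte 14 = '3': mode=DATA remaining=5 emitted=7 chunks_done=1
Byte 15 = 'j': mode=DATA remaining=4 emitted=8 chunks_done=1
Byte 16 = 'j': mode=DATA remaining=3 emitted=9 chunks_done=1
Byte 17 = 'n': mode=DATA remaining=2 emitted=10 chunks_done=1
Byte 18 = 'w': mode=DATA remaining=1 emitted=11 chunks_done=1
Byte 19 = '7': mode=DATA_DONE remaining=0 emitted=12 chunks_done=1
Byte 20 = 0x0D: mode=DATA_CR remaining=0 emitted=12 chunks_done=1
Byte 21 = 0x0A: mode=SIZE remaining=0 emitted=12 chunks_done=2
Byte 22 = '8': mode=SIZE remaining=0 emitted=12 chunks_done=2
Byte 23 = 0x0D: mode=SIZE_CR remaining=0 emitted=12 chunks_done=2
Byte 24 = 0x0A: mode=DATA remaining=8 emitted=12 chunks_done=2
Byte 25 = 's': mode=DATA remaining=7 emitted=13 chunks_done=2
Byte 26 = 'n': mode=DATA remaining=6 emitted=14 chunks_done=2
Byte 27 = '4': mode=DATA remaining=5 emitted=15 chunks_done=2
Byte 28 = '5': mode=DATA remaining=4 emitted=16 chunks_done=2
Byte 29 = 'd': mode=DATA remaining=3 emitted=17 chunks_done=2
Byte 30 = '4': mode=DATA remaining=2 emitted=18 chunks_done=2
Byte 31 = 'k': mode=DATA remaining=1 emitted=19 chunks_done=2
Byte 32 = 't': mode=DATA_DONE remaining=0 emitted=20 chunks_done=2
Byte 33 = 0x0D: mode=DATA_CR remaining=0 emitted=20 chunks_done=2
Byte 34 = 0x0A: mode=SIZE remaining=0 emitted=20 chunks_done=3
Byte 35 = '0': mode=SIZE remaining=0 emitted=20 chunks_done=3
Byte 36 = 0x0D: mode=SIZE_CR remaining=0 emitted=20 chunks_done=3
Byte 37 = 0x0A: mode=TERM remaining=0 emitted=20 chunks_done=3
Byte 38 = 0x0D: mode=TERM remaining=0 emitted=20 chunks_done=3

Answer: TERM 0 20 3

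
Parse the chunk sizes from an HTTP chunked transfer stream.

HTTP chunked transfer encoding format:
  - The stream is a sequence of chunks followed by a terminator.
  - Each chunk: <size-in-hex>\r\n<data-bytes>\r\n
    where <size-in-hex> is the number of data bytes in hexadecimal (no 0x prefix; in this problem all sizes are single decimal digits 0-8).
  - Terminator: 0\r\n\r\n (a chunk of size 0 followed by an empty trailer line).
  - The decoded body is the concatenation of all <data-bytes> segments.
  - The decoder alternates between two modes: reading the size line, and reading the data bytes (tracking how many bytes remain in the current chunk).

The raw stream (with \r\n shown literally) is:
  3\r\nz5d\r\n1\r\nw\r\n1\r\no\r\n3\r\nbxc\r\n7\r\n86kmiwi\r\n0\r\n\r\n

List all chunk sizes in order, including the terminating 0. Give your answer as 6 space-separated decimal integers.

Chunk 1: stream[0..1]='3' size=0x3=3, data at stream[3..6]='z5d' -> body[0..3], body so far='z5d'
Chunk 2: stream[8..9]='1' size=0x1=1, data at stream[11..12]='w' -> body[3..4], body so far='z5dw'
Chunk 3: stream[14..15]='1' size=0x1=1, data at stream[17..18]='o' -> body[4..5], body so far='z5dwo'
Chunk 4: stream[20..21]='3' size=0x3=3, data at stream[23..26]='bxc' -> body[5..8], body so far='z5dwobxc'
Chunk 5: stream[28..29]='7' size=0x7=7, data at stream[31..38]='86kmiwi' -> body[8..15], body so far='z5dwobxc86kmiwi'
Chunk 6: stream[40..41]='0' size=0 (terminator). Final body='z5dwobxc86kmiwi' (15 bytes)

Answer: 3 1 1 3 7 0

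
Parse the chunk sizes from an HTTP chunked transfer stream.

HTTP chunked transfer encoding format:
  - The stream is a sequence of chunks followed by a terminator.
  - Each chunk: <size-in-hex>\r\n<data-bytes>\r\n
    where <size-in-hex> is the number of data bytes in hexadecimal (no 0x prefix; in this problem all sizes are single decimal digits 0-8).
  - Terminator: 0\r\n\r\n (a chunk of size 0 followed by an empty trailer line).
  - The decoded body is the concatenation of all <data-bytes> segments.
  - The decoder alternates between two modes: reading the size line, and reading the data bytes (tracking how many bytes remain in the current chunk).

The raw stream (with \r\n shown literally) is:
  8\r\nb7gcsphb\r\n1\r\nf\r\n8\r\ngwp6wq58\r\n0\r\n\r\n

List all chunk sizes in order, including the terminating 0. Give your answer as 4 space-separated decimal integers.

Answer: 8 1 8 0

Derivation:
Chunk 1: stream[0..1]='8' size=0x8=8, data at stream[3..11]='b7gcsphb' -> body[0..8], body so far='b7gcsphb'
Chunk 2: stream[13..14]='1' size=0x1=1, data at stream[16..17]='f' -> body[8..9], body so far='b7gcsphbf'
Chunk 3: stream[19..20]='8' size=0x8=8, data at stream[22..30]='gwp6wq58' -> body[9..17], body so far='b7gcsphbfgwp6wq58'
Chunk 4: stream[32..33]='0' size=0 (terminator). Final body='b7gcsphbfgwp6wq58' (17 bytes)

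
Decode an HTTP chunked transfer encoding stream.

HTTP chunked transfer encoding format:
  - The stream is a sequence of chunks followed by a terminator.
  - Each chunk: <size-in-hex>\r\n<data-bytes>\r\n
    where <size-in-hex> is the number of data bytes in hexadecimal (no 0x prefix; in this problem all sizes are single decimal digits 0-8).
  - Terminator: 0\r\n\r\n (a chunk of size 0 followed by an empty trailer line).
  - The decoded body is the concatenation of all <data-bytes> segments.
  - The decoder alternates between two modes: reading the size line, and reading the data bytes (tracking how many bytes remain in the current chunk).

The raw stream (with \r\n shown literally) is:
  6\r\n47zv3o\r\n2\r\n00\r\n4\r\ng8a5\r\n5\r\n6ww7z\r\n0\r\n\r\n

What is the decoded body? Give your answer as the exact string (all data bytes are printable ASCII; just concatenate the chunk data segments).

Chunk 1: stream[0..1]='6' size=0x6=6, data at stream[3..9]='47zv3o' -> body[0..6], body so far='47zv3o'
Chunk 2: stream[11..12]='2' size=0x2=2, data at stream[14..16]='00' -> body[6..8], body so far='47zv3o00'
Chunk 3: stream[18..19]='4' size=0x4=4, data at stream[21..25]='g8a5' -> body[8..12], body so far='47zv3o00g8a5'
Chunk 4: stream[27..28]='5' size=0x5=5, data at stream[30..35]='6ww7z' -> body[12..17], body so far='47zv3o00g8a56ww7z'
Chunk 5: stream[37..38]='0' size=0 (terminator). Final body='47zv3o00g8a56ww7z' (17 bytes)

Answer: 47zv3o00g8a56ww7z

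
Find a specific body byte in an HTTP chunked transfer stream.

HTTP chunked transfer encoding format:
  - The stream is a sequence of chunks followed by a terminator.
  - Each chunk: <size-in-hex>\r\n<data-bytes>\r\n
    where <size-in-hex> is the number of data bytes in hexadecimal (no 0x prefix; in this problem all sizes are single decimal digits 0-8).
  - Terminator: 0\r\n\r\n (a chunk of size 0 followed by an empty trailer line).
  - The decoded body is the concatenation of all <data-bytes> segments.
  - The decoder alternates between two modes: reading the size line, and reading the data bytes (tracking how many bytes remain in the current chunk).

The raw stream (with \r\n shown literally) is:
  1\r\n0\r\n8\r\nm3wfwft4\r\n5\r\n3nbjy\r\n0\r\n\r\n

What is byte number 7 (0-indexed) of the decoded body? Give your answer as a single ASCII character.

Answer: t

Derivation:
Chunk 1: stream[0..1]='1' size=0x1=1, data at stream[3..4]='0' -> body[0..1], body so far='0'
Chunk 2: stream[6..7]='8' size=0x8=8, data at stream[9..17]='m3wfwft4' -> body[1..9], body so far='0m3wfwft4'
Chunk 3: stream[19..20]='5' size=0x5=5, data at stream[22..27]='3nbjy' -> body[9..14], body so far='0m3wfwft43nbjy'
Chunk 4: stream[29..30]='0' size=0 (terminator). Final body='0m3wfwft43nbjy' (14 bytes)
Body byte 7 = 't'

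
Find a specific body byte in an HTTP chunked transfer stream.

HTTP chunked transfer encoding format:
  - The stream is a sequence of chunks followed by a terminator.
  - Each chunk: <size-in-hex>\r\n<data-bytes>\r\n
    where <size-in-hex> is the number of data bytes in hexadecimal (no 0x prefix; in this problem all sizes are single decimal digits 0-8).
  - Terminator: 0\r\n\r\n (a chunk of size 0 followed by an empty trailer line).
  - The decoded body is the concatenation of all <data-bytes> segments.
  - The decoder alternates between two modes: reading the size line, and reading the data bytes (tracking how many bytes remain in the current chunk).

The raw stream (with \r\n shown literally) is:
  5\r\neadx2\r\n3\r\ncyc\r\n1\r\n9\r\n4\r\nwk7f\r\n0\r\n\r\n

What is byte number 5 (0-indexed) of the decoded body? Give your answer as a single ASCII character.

Chunk 1: stream[0..1]='5' size=0x5=5, data at stream[3..8]='eadx2' -> body[0..5], body so far='eadx2'
Chunk 2: stream[10..11]='3' size=0x3=3, data at stream[13..16]='cyc' -> body[5..8], body so far='eadx2cyc'
Chunk 3: stream[18..19]='1' size=0x1=1, data at stream[21..22]='9' -> body[8..9], body so far='eadx2cyc9'
Chunk 4: stream[24..25]='4' size=0x4=4, data at stream[27..31]='wk7f' -> body[9..13], body so far='eadx2cyc9wk7f'
Chunk 5: stream[33..34]='0' size=0 (terminator). Final body='eadx2cyc9wk7f' (13 bytes)
Body byte 5 = 'c'

Answer: c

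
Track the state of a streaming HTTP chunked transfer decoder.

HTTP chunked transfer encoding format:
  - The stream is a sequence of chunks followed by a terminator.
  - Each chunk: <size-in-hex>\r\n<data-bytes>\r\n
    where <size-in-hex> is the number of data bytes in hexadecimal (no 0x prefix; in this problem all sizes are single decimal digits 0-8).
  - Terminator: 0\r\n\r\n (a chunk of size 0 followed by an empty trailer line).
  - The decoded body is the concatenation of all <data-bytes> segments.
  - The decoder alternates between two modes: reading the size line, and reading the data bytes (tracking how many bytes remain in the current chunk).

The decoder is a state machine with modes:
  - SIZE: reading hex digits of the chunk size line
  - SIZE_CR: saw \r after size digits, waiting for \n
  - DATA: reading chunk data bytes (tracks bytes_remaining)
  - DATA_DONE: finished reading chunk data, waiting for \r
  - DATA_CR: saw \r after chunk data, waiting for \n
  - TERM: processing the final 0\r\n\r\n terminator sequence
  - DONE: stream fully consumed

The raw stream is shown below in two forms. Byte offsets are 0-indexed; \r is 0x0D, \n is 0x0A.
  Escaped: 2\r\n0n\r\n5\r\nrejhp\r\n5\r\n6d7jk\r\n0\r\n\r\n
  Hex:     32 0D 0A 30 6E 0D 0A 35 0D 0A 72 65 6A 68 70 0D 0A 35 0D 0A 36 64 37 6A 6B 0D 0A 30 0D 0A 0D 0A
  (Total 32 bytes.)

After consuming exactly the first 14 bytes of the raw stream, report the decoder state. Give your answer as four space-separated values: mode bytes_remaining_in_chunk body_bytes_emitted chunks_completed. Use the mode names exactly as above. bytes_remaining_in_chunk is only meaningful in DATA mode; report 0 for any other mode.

Answer: DATA 1 6 1

Derivation:
Byte 0 = '2': mode=SIZE remaining=0 emitted=0 chunks_done=0
Byte 1 = 0x0D: mode=SIZE_CR remaining=0 emitted=0 chunks_done=0
Byte 2 = 0x0A: mode=DATA remaining=2 emitted=0 chunks_done=0
Byte 3 = '0': mode=DATA remaining=1 emitted=1 chunks_done=0
Byte 4 = 'n': mode=DATA_DONE remaining=0 emitted=2 chunks_done=0
Byte 5 = 0x0D: mode=DATA_CR remaining=0 emitted=2 chunks_done=0
Byte 6 = 0x0A: mode=SIZE remaining=0 emitted=2 chunks_done=1
Byte 7 = '5': mode=SIZE remaining=0 emitted=2 chunks_done=1
Byte 8 = 0x0D: mode=SIZE_CR remaining=0 emitted=2 chunks_done=1
Byte 9 = 0x0A: mode=DATA remaining=5 emitted=2 chunks_done=1
Byte 10 = 'r': mode=DATA remaining=4 emitted=3 chunks_done=1
Byte 11 = 'e': mode=DATA remaining=3 emitted=4 chunks_done=1
Byte 12 = 'j': mode=DATA remaining=2 emitted=5 chunks_done=1
Byte 13 = 'h': mode=DATA remaining=1 emitted=6 chunks_done=1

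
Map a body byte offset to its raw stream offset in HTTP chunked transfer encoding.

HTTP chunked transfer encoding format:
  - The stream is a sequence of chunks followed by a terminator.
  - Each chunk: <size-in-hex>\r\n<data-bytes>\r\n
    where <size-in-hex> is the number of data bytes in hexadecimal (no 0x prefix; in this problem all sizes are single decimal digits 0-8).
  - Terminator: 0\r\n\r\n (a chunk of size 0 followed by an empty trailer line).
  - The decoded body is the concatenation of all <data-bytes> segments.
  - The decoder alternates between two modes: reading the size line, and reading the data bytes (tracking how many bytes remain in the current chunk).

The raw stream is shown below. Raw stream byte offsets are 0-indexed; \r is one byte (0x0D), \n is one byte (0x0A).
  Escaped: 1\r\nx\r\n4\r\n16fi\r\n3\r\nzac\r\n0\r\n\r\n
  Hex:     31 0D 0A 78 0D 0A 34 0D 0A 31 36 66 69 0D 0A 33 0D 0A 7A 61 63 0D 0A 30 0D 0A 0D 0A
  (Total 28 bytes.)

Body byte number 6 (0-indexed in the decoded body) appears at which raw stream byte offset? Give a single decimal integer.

Answer: 19

Derivation:
Chunk 1: stream[0..1]='1' size=0x1=1, data at stream[3..4]='x' -> body[0..1], body so far='x'
Chunk 2: stream[6..7]='4' size=0x4=4, data at stream[9..13]='16fi' -> body[1..5], body so far='x16fi'
Chunk 3: stream[15..16]='3' size=0x3=3, data at stream[18..21]='zac' -> body[5..8], body so far='x16fizac'
Chunk 4: stream[23..24]='0' size=0 (terminator). Final body='x16fizac' (8 bytes)
Body byte 6 at stream offset 19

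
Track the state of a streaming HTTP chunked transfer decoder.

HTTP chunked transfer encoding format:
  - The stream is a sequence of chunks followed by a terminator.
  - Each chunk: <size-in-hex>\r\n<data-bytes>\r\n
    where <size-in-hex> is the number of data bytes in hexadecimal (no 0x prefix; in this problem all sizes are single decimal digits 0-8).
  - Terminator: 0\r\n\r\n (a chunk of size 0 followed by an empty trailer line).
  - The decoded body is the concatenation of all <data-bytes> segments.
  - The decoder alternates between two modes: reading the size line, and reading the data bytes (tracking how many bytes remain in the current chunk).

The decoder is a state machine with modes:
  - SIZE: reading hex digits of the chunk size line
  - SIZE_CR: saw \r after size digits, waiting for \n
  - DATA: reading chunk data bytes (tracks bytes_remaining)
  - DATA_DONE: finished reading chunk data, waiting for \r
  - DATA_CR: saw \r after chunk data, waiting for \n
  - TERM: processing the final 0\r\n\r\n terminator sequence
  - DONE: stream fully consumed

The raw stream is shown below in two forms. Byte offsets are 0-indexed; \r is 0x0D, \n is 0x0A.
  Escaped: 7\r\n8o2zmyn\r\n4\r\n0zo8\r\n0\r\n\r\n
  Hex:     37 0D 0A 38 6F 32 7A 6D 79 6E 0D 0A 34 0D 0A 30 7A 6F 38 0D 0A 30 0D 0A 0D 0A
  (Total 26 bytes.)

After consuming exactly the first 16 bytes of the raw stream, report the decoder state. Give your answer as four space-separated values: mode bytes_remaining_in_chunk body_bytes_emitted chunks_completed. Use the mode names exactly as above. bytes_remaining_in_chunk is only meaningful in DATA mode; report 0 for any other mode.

Byte 0 = '7': mode=SIZE remaining=0 emitted=0 chunks_done=0
Byte 1 = 0x0D: mode=SIZE_CR remaining=0 emitted=0 chunks_done=0
Byte 2 = 0x0A: mode=DATA remaining=7 emitted=0 chunks_done=0
Byte 3 = '8': mode=DATA remaining=6 emitted=1 chunks_done=0
Byte 4 = 'o': mode=DATA remaining=5 emitted=2 chunks_done=0
Byte 5 = '2': mode=DATA remaining=4 emitted=3 chunks_done=0
Byte 6 = 'z': mode=DATA remaining=3 emitted=4 chunks_done=0
Byte 7 = 'm': mode=DATA remaining=2 emitted=5 chunks_done=0
Byte 8 = 'y': mode=DATA remaining=1 emitted=6 chunks_done=0
Byte 9 = 'n': mode=DATA_DONE remaining=0 emitted=7 chunks_done=0
Byte 10 = 0x0D: mode=DATA_CR remaining=0 emitted=7 chunks_done=0
Byte 11 = 0x0A: mode=SIZE remaining=0 emitted=7 chunks_done=1
Byte 12 = '4': mode=SIZE remaining=0 emitted=7 chunks_done=1
Byte 13 = 0x0D: mode=SIZE_CR remaining=0 emitted=7 chunks_done=1
Byte 14 = 0x0A: mode=DATA remaining=4 emitted=7 chunks_done=1
Byte 15 = '0': mode=DATA remaining=3 emitted=8 chunks_done=1

Answer: DATA 3 8 1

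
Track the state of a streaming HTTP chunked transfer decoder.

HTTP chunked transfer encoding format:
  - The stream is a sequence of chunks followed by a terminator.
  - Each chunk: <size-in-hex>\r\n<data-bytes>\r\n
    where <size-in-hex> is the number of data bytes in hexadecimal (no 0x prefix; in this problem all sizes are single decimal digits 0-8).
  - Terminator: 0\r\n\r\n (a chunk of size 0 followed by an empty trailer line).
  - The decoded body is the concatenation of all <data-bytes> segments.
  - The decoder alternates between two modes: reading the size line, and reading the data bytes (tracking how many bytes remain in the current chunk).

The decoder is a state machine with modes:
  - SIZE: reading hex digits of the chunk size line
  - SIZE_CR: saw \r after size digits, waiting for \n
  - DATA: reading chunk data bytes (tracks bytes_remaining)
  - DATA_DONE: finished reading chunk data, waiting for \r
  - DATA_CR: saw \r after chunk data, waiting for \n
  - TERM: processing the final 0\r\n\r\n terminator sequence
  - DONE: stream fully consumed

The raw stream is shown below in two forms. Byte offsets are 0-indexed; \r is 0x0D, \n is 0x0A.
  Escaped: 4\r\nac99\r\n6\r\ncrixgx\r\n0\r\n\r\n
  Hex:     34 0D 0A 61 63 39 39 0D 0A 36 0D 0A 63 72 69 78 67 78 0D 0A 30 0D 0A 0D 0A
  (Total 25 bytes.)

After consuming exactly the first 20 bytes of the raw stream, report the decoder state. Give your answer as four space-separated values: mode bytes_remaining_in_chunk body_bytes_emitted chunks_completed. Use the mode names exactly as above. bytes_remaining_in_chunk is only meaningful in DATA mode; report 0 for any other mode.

Answer: SIZE 0 10 2

Derivation:
Byte 0 = '4': mode=SIZE remaining=0 emitted=0 chunks_done=0
Byte 1 = 0x0D: mode=SIZE_CR remaining=0 emitted=0 chunks_done=0
Byte 2 = 0x0A: mode=DATA remaining=4 emitted=0 chunks_done=0
Byte 3 = 'a': mode=DATA remaining=3 emitted=1 chunks_done=0
Byte 4 = 'c': mode=DATA remaining=2 emitted=2 chunks_done=0
Byte 5 = '9': mode=DATA remaining=1 emitted=3 chunks_done=0
Byte 6 = '9': mode=DATA_DONE remaining=0 emitted=4 chunks_done=0
Byte 7 = 0x0D: mode=DATA_CR remaining=0 emitted=4 chunks_done=0
Byte 8 = 0x0A: mode=SIZE remaining=0 emitted=4 chunks_done=1
Byte 9 = '6': mode=SIZE remaining=0 emitted=4 chunks_done=1
Byte 10 = 0x0D: mode=SIZE_CR remaining=0 emitted=4 chunks_done=1
Byte 11 = 0x0A: mode=DATA remaining=6 emitted=4 chunks_done=1
Byte 12 = 'c': mode=DATA remaining=5 emitted=5 chunks_done=1
Byte 13 = 'r': mode=DATA remaining=4 emitted=6 chunks_done=1
Byte 14 = 'i': mode=DATA remaining=3 emitted=7 chunks_done=1
Byte 15 = 'x': mode=DATA remaining=2 emitted=8 chunks_done=1
Byte 16 = 'g': mode=DATA remaining=1 emitted=9 chunks_done=1
Byte 17 = 'x': mode=DATA_DONE remaining=0 emitted=10 chunks_done=1
Byte 18 = 0x0D: mode=DATA_CR remaining=0 emitted=10 chunks_done=1
Byte 19 = 0x0A: mode=SIZE remaining=0 emitted=10 chunks_done=2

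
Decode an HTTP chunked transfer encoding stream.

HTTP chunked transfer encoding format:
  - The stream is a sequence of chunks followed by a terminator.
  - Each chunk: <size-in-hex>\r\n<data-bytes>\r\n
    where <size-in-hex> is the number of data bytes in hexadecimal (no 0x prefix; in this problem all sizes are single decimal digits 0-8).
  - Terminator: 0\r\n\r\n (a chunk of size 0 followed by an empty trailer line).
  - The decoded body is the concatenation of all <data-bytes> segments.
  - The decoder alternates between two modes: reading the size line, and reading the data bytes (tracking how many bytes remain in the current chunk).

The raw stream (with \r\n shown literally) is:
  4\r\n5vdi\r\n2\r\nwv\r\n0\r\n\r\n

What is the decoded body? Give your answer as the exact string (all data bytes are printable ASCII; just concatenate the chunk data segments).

Answer: 5vdiwv

Derivation:
Chunk 1: stream[0..1]='4' size=0x4=4, data at stream[3..7]='5vdi' -> body[0..4], body so far='5vdi'
Chunk 2: stream[9..10]='2' size=0x2=2, data at stream[12..14]='wv' -> body[4..6], body so far='5vdiwv'
Chunk 3: stream[16..17]='0' size=0 (terminator). Final body='5vdiwv' (6 bytes)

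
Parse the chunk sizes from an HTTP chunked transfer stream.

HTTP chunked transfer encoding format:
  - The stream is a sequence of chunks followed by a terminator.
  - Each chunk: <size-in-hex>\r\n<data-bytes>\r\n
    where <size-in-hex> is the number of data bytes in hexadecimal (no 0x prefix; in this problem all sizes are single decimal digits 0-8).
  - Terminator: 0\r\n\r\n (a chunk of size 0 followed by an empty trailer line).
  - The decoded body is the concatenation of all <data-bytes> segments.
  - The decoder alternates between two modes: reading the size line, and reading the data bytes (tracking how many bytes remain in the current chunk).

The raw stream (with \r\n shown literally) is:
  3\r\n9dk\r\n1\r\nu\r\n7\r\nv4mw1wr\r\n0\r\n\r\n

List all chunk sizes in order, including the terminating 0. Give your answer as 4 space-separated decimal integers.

Answer: 3 1 7 0

Derivation:
Chunk 1: stream[0..1]='3' size=0x3=3, data at stream[3..6]='9dk' -> body[0..3], body so far='9dk'
Chunk 2: stream[8..9]='1' size=0x1=1, data at stream[11..12]='u' -> body[3..4], body so far='9dku'
Chunk 3: stream[14..15]='7' size=0x7=7, data at stream[17..24]='v4mw1wr' -> body[4..11], body so far='9dkuv4mw1wr'
Chunk 4: stream[26..27]='0' size=0 (terminator). Final body='9dkuv4mw1wr' (11 bytes)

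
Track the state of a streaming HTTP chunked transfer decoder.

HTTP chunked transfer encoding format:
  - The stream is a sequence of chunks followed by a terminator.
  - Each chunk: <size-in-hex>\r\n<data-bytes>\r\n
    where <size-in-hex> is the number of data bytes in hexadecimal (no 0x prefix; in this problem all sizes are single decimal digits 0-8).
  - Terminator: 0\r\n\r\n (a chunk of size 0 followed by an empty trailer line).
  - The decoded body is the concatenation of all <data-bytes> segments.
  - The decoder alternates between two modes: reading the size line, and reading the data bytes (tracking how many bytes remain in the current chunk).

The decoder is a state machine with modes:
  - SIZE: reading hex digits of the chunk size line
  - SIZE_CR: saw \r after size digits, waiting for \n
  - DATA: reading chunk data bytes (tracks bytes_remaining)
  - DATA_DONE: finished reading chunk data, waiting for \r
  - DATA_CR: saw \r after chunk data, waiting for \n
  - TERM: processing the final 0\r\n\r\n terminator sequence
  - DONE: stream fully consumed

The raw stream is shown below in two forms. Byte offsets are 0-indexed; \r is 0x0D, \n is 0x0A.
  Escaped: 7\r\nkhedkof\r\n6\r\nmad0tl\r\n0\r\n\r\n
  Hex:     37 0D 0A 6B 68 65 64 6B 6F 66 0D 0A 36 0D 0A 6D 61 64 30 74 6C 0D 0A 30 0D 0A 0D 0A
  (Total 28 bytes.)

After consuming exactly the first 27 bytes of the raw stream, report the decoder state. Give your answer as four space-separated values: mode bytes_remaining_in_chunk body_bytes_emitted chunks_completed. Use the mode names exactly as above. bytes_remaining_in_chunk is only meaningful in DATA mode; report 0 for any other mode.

Byte 0 = '7': mode=SIZE remaining=0 emitted=0 chunks_done=0
Byte 1 = 0x0D: mode=SIZE_CR remaining=0 emitted=0 chunks_done=0
Byte 2 = 0x0A: mode=DATA remaining=7 emitted=0 chunks_done=0
Byte 3 = 'k': mode=DATA remaining=6 emitted=1 chunks_done=0
Byte 4 = 'h': mode=DATA remaining=5 emitted=2 chunks_done=0
Byte 5 = 'e': mode=DATA remaining=4 emitted=3 chunks_done=0
Byte 6 = 'd': mode=DATA remaining=3 emitted=4 chunks_done=0
Byte 7 = 'k': mode=DATA remaining=2 emitted=5 chunks_done=0
Byte 8 = 'o': mode=DATA remaining=1 emitted=6 chunks_done=0
Byte 9 = 'f': mode=DATA_DONE remaining=0 emitted=7 chunks_done=0
Byte 10 = 0x0D: mode=DATA_CR remaining=0 emitted=7 chunks_done=0
Byte 11 = 0x0A: mode=SIZE remaining=0 emitted=7 chunks_done=1
Byte 12 = '6': mode=SIZE remaining=0 emitted=7 chunks_done=1
Byte 13 = 0x0D: mode=SIZE_CR remaining=0 emitted=7 chunks_done=1
Byte 14 = 0x0A: mode=DATA remaining=6 emitted=7 chunks_done=1
Byte 15 = 'm': mode=DATA remaining=5 emitted=8 chunks_done=1
Byte 16 = 'a': mode=DATA remaining=4 emitted=9 chunks_done=1
Byte 17 = 'd': mode=DATA remaining=3 emitted=10 chunks_done=1
Byte 18 = '0': mode=DATA remaining=2 emitted=11 chunks_done=1
Byte 19 = 't': mode=DATA remaining=1 emitted=12 chunks_done=1
Byte 20 = 'l': mode=DATA_DONE remaining=0 emitted=13 chunks_done=1
Byte 21 = 0x0D: mode=DATA_CR remaining=0 emitted=13 chunks_done=1
Byte 22 = 0x0A: mode=SIZE remaining=0 emitted=13 chunks_done=2
Byte 23 = '0': mode=SIZE remaining=0 emitted=13 chunks_done=2
Byte 24 = 0x0D: mode=SIZE_CR remaining=0 emitted=13 chunks_done=2
Byte 25 = 0x0A: mode=TERM remaining=0 emitted=13 chunks_done=2
Byte 26 = 0x0D: mode=TERM remaining=0 emitted=13 chunks_done=2

Answer: TERM 0 13 2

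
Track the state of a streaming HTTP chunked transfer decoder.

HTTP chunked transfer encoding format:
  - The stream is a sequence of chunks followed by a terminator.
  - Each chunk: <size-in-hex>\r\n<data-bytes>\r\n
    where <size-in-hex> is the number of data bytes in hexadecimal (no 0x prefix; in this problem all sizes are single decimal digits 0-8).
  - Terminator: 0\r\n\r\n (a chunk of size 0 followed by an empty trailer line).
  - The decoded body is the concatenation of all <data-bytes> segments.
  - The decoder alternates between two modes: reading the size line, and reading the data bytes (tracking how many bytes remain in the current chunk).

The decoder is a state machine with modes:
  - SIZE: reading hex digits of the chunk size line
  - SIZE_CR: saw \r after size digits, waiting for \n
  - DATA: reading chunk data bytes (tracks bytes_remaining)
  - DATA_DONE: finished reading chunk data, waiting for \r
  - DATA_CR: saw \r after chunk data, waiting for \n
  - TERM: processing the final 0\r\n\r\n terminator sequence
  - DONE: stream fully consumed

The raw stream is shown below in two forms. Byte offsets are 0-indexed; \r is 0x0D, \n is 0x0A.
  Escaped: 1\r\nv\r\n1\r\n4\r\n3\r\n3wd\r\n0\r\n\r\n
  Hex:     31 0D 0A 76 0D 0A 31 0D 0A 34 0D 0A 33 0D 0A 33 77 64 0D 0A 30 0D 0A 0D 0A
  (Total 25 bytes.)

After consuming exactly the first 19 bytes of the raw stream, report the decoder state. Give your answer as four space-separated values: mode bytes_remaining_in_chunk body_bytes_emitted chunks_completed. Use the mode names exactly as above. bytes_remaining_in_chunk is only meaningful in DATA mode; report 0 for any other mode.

Byte 0 = '1': mode=SIZE remaining=0 emitted=0 chunks_done=0
Byte 1 = 0x0D: mode=SIZE_CR remaining=0 emitted=0 chunks_done=0
Byte 2 = 0x0A: mode=DATA remaining=1 emitted=0 chunks_done=0
Byte 3 = 'v': mode=DATA_DONE remaining=0 emitted=1 chunks_done=0
Byte 4 = 0x0D: mode=DATA_CR remaining=0 emitted=1 chunks_done=0
Byte 5 = 0x0A: mode=SIZE remaining=0 emitted=1 chunks_done=1
Byte 6 = '1': mode=SIZE remaining=0 emitted=1 chunks_done=1
Byte 7 = 0x0D: mode=SIZE_CR remaining=0 emitted=1 chunks_done=1
Byte 8 = 0x0A: mode=DATA remaining=1 emitted=1 chunks_done=1
Byte 9 = '4': mode=DATA_DONE remaining=0 emitted=2 chunks_done=1
Byte 10 = 0x0D: mode=DATA_CR remaining=0 emitted=2 chunks_done=1
Byte 11 = 0x0A: mode=SIZE remaining=0 emitted=2 chunks_done=2
Byte 12 = '3': mode=SIZE remaining=0 emitted=2 chunks_done=2
Byte 13 = 0x0D: mode=SIZE_CR remaining=0 emitted=2 chunks_done=2
Byte 14 = 0x0A: mode=DATA remaining=3 emitted=2 chunks_done=2
Byte 15 = '3': mode=DATA remaining=2 emitted=3 chunks_done=2
Byte 16 = 'w': mode=DATA remaining=1 emitted=4 chunks_done=2
Byte 17 = 'd': mode=DATA_DONE remaining=0 emitted=5 chunks_done=2
Byte 18 = 0x0D: mode=DATA_CR remaining=0 emitted=5 chunks_done=2

Answer: DATA_CR 0 5 2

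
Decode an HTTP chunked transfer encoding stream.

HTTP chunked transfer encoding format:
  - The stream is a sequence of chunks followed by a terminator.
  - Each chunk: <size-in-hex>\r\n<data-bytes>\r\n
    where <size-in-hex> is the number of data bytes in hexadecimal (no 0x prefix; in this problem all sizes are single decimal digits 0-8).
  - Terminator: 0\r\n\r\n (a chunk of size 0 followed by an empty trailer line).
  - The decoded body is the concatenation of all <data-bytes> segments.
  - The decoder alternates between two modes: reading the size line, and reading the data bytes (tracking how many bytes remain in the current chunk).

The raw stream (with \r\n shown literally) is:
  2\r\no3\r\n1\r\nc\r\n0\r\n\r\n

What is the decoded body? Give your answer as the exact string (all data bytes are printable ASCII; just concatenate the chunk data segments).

Answer: o3c

Derivation:
Chunk 1: stream[0..1]='2' size=0x2=2, data at stream[3..5]='o3' -> body[0..2], body so far='o3'
Chunk 2: stream[7..8]='1' size=0x1=1, data at stream[10..11]='c' -> body[2..3], body so far='o3c'
Chunk 3: stream[13..14]='0' size=0 (terminator). Final body='o3c' (3 bytes)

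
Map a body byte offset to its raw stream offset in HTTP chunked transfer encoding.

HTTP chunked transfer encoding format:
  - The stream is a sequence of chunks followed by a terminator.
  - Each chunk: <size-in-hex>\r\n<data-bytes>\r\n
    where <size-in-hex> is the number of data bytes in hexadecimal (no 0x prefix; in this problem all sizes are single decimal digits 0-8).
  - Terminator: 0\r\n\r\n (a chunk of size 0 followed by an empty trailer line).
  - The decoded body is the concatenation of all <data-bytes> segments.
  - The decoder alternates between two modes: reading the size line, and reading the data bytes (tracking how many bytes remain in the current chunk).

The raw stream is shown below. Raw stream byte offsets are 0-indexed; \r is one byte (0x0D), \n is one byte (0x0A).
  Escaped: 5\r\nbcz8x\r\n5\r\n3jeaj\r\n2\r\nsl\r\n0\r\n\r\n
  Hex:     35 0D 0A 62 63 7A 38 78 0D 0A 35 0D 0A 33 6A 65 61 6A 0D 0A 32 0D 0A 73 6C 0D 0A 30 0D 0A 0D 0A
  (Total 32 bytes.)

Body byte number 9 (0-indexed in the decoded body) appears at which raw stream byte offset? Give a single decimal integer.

Chunk 1: stream[0..1]='5' size=0x5=5, data at stream[3..8]='bcz8x' -> body[0..5], body so far='bcz8x'
Chunk 2: stream[10..11]='5' size=0x5=5, data at stream[13..18]='3jeaj' -> body[5..10], body so far='bcz8x3jeaj'
Chunk 3: stream[20..21]='2' size=0x2=2, data at stream[23..25]='sl' -> body[10..12], body so far='bcz8x3jeajsl'
Chunk 4: stream[27..28]='0' size=0 (terminator). Final body='bcz8x3jeajsl' (12 bytes)
Body byte 9 at stream offset 17

Answer: 17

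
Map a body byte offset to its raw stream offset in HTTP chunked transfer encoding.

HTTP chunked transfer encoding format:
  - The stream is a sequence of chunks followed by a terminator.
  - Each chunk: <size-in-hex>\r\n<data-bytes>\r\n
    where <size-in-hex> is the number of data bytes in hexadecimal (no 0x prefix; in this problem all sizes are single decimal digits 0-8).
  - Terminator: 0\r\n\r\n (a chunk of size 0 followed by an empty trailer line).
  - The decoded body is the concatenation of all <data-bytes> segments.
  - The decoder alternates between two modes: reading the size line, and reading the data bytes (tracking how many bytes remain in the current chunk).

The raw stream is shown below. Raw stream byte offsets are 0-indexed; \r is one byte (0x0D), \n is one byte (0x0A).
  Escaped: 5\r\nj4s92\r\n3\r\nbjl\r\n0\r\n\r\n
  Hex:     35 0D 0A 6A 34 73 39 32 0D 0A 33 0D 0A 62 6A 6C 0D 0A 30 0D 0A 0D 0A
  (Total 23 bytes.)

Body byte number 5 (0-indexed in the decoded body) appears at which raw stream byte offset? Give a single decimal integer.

Answer: 13

Derivation:
Chunk 1: stream[0..1]='5' size=0x5=5, data at stream[3..8]='j4s92' -> body[0..5], body so far='j4s92'
Chunk 2: stream[10..11]='3' size=0x3=3, data at stream[13..16]='bjl' -> body[5..8], body so far='j4s92bjl'
Chunk 3: stream[18..19]='0' size=0 (terminator). Final body='j4s92bjl' (8 bytes)
Body byte 5 at stream offset 13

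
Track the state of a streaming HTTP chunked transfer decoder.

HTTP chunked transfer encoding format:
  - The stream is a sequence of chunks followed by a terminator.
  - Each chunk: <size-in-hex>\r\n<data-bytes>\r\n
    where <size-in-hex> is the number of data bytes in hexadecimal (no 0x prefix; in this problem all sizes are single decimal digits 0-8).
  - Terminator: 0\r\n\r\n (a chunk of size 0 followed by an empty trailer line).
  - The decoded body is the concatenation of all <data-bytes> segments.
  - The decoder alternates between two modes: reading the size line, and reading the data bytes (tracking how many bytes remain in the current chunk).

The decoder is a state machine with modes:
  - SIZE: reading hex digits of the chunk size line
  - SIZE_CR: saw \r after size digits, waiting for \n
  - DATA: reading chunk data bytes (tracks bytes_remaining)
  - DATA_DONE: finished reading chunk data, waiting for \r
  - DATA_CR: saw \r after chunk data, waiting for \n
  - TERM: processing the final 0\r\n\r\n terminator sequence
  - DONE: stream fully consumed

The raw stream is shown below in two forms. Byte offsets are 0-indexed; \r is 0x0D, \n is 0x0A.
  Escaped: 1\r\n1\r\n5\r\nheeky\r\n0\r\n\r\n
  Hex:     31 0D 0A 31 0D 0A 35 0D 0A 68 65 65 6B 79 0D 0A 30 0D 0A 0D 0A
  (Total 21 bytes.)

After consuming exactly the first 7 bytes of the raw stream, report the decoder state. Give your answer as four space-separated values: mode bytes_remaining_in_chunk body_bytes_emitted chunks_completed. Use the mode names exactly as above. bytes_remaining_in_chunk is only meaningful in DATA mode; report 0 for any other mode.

Byte 0 = '1': mode=SIZE remaining=0 emitted=0 chunks_done=0
Byte 1 = 0x0D: mode=SIZE_CR remaining=0 emitted=0 chunks_done=0
Byte 2 = 0x0A: mode=DATA remaining=1 emitted=0 chunks_done=0
Byte 3 = '1': mode=DATA_DONE remaining=0 emitted=1 chunks_done=0
Byte 4 = 0x0D: mode=DATA_CR remaining=0 emitted=1 chunks_done=0
Byte 5 = 0x0A: mode=SIZE remaining=0 emitted=1 chunks_done=1
Byte 6 = '5': mode=SIZE remaining=0 emitted=1 chunks_done=1

Answer: SIZE 0 1 1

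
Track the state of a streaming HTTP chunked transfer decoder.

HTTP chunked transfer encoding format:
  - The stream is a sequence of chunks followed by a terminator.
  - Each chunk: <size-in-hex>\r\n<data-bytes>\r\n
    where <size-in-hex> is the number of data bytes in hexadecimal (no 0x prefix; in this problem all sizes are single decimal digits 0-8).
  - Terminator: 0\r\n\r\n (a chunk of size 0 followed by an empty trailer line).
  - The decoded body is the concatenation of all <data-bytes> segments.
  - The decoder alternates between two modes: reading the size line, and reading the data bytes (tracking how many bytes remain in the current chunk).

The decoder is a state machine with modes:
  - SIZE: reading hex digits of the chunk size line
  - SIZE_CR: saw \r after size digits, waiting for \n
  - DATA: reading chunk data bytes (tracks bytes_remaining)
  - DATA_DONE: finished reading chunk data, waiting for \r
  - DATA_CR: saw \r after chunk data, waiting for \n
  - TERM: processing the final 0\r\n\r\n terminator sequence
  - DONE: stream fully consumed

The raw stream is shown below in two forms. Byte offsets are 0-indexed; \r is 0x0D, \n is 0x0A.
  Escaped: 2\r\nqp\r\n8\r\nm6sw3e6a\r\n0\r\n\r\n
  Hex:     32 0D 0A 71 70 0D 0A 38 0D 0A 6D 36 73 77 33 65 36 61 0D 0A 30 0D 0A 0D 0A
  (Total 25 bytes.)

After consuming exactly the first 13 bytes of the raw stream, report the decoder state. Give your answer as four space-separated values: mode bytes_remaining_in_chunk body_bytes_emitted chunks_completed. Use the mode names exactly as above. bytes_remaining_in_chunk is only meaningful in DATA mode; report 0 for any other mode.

Byte 0 = '2': mode=SIZE remaining=0 emitted=0 chunks_done=0
Byte 1 = 0x0D: mode=SIZE_CR remaining=0 emitted=0 chunks_done=0
Byte 2 = 0x0A: mode=DATA remaining=2 emitted=0 chunks_done=0
Byte 3 = 'q': mode=DATA remaining=1 emitted=1 chunks_done=0
Byte 4 = 'p': mode=DATA_DONE remaining=0 emitted=2 chunks_done=0
Byte 5 = 0x0D: mode=DATA_CR remaining=0 emitted=2 chunks_done=0
Byte 6 = 0x0A: mode=SIZE remaining=0 emitted=2 chunks_done=1
Byte 7 = '8': mode=SIZE remaining=0 emitted=2 chunks_done=1
Byte 8 = 0x0D: mode=SIZE_CR remaining=0 emitted=2 chunks_done=1
Byte 9 = 0x0A: mode=DATA remaining=8 emitted=2 chunks_done=1
Byte 10 = 'm': mode=DATA remaining=7 emitted=3 chunks_done=1
Byte 11 = '6': mode=DATA remaining=6 emitted=4 chunks_done=1
Byte 12 = 's': mode=DATA remaining=5 emitted=5 chunks_done=1

Answer: DATA 5 5 1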